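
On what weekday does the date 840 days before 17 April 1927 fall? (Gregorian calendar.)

Apr 17, 1927 is a Sunday.
840 mod 7 = 0, so 840 days before a Sunday is Sunday − 0 = Sunday.

Sunday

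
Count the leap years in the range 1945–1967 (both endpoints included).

5

Multiples of 4 in [1945,1967]: 5.
Of those, multiples of 100: 0 (not leap unless ÷400).
Multiples of 400: 0.
Leap years = 5 − 0 + 0 = 5.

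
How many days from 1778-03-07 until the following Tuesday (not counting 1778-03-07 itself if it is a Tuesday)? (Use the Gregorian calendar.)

3

Mar 7, 1778 is a Saturday.
From Saturday to the next Tuesday is 3 days.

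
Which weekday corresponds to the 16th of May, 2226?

Doomsday rule: the anchor day for the 2200s is Friday. For year 26: 26÷12 = 2 r 2, and 2÷4 = 0, so 2+2+0 = 4.
Friday + 4 ≡ Tuesday — that's 2226's doomsday.
In May the doomsday date is May 9.
May 16 is 7 days after May 9; 7 mod 7 = 0, so Tuesday + 0 = Tuesday.

Tuesday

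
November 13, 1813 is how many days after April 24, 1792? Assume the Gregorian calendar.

7872

Apr 24, 1792 → Apr 24, 1793: 365 days.
Apr 24, 1793 → Apr 24, 1794: 365 days.
Apr 24, 1794 → Apr 24, 1795: 365 days.
Apr 24, 1795 → Apr 24, 1796: 366 days (Feb 29, 1796 is in that span).
Apr 24, 1796 → Apr 24, 1797: 365 days.
Apr 24, 1797 → Apr 24, 1798: 365 days.
Apr 24, 1798 → Apr 24, 1799: 365 days.
Apr 24, 1799 → Apr 24, 1800: 365 days.
Apr 24, 1800 → Apr 24, 1801: 365 days.
Apr 24, 1801 → Apr 24, 1802: 365 days.
Apr 24, 1802 → Apr 24, 1803: 365 days.
Apr 24, 1803 → Apr 24, 1804: 366 days (Feb 29, 1804 is in that span).
Apr 24, 1804 → Apr 24, 1805: 365 days.
Apr 24, 1805 → Apr 24, 1806: 365 days.
Apr 24, 1806 → Apr 24, 1807: 365 days.
Apr 24, 1807 → Apr 24, 1808: 366 days (Feb 29, 1808 is in that span).
Apr 24, 1808 → Apr 24, 1809: 365 days.
Apr 24, 1809 → Apr 24, 1810: 365 days.
Apr 24, 1810 → Apr 24, 1811: 365 days.
Apr 24, 1811 → Apr 24, 1812: 366 days (Feb 29, 1812 is in that span).
Apr 24, 1812 → Apr 24, 1813: 365 days.
Apr 24, 1813 → May 24, 1813: 30 days (April has 30).
May 24, 1813 → Jun 24, 1813: 31 days (May has 31).
Jun 24, 1813 → Jul 24, 1813: 30 days (June has 30).
Jul 24, 1813 → Aug 24, 1813: 31 days (July has 31).
Aug 24, 1813 → Sep 24, 1813: 31 days (August has 31).
Sep 24, 1813 → Oct 24, 1813: 30 days (September has 30).
Oct 24, 1813 → Nov 13, 1813: 20 days.
Total: 7872 days.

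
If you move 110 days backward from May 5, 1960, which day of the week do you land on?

Saturday

First find the weekday of May 5, 1960. Doomsday rule: the anchor day for the 1900s is Wednesday. For year 60: 60÷12 = 5 r 0, and 0÷4 = 0, so 5+0+0 = 5.
Wednesday + 5 ≡ Monday — that's 1960's doomsday.
In May the doomsday date is May 9.
May 5 is 4 days before May 9; 4 mod 7 = 4, so Monday − 4 = Thursday.
110 mod 7 = 5, so 110 days before a Thursday is Thursday − 5 = Saturday.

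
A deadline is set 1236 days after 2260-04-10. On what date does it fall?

August 29, 2263

+365 (one year) → Apr 10, 2261 (871 left).
+365 (one year) → Apr 10, 2262 (506 left).
+365 (one year) → Apr 10, 2263 (141 left).
Apr has 30 days: +21 → May 1, 2263 (120 left).
May has 31 days: +31 → Jun 1, 2263 (89 left).
Jun has 30 days: +30 → Jul 1, 2263 (59 left).
Jul has 31 days: +31 → Aug 1, 2263 (28 left).
+28 → Aug 29, 2263.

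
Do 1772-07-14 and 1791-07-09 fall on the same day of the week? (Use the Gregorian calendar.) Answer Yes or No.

From Jul 14, 1772 to Jul 9, 1791 is 6934 days.
6934 mod 7 = 4, so they are different weekdays.
(Jul 14, 1772 is a Tuesday; Jul 9, 1791 is a Saturday.)

No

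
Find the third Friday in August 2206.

August 1, 2206 is a Friday.
The first Friday is therefore August 1 (same day).
The third Friday is 1 + 2×7 = August 15.

August 15, 2206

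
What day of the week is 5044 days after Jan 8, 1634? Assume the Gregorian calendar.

Thursday

First find the weekday of Jan 8, 1634. Doomsday rule: the anchor day for the 1600s is Tuesday. For year 34: 34÷12 = 2 r 10, and 10÷4 = 2, so 2+10+2 = 14.
Tuesday + 14 ≡ Tuesday — that's 1634's doomsday.
In January the doomsday date is Jan 3 (1634 is not a leap year).
Jan 8 is 5 days after Jan 3; 5 mod 7 = 5, so Tuesday + 5 = Sunday.
5044 mod 7 = 4, so 5044 days after a Sunday is Sunday + 4 = Thursday.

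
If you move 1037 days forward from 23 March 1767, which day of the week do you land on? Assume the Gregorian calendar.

Tuesday

First find the weekday of Mar 23, 1767. Doomsday rule: the anchor day for the 1700s is Sunday. For year 67: 67÷12 = 5 r 7, and 7÷4 = 1, so 5+7+1 = 13.
Sunday + 13 ≡ Saturday — that's 1767's doomsday.
In March the doomsday date is Mar 14.
Mar 23 is 9 days after Mar 14; 9 mod 7 = 2, so Saturday + 2 = Monday.
1037 mod 7 = 1, so 1037 days after a Monday is Monday + 1 = Tuesday.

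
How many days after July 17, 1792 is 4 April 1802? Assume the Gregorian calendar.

3547

Jul 17, 1792 → Jul 17, 1793: 365 days.
Jul 17, 1793 → Jul 17, 1794: 365 days.
Jul 17, 1794 → Jul 17, 1795: 365 days.
Jul 17, 1795 → Jul 17, 1796: 366 days (Feb 29, 1796 is in that span).
Jul 17, 1796 → Jul 17, 1797: 365 days.
Jul 17, 1797 → Jul 17, 1798: 365 days.
Jul 17, 1798 → Jul 17, 1799: 365 days.
Jul 17, 1799 → Jul 17, 1800: 365 days.
Jul 17, 1800 → Jul 17, 1801: 365 days.
Jul 17, 1801 → Aug 17, 1801: 31 days (July has 31).
Aug 17, 1801 → Sep 17, 1801: 31 days (August has 31).
Sep 17, 1801 → Oct 17, 1801: 30 days (September has 30).
Oct 17, 1801 → Nov 17, 1801: 31 days (October has 31).
Nov 17, 1801 → Dec 17, 1801: 30 days (November has 30).
Dec 17, 1801 → Jan 17, 1802: 31 days (December has 31).
Jan 17, 1802 → Feb 17, 1802: 31 days (January has 31).
Feb 17, 1802 → Mar 17, 1802: 28 days (February has 28).
Mar 17, 1802 → Apr 4, 1802: 18 days.
Total: 3547 days.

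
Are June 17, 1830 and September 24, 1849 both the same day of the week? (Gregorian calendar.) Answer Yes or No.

From Jun 17, 1830 to Sep 24, 1849 is 7039 days.
7039 mod 7 = 4, so they are different weekdays.
(Jun 17, 1830 is a Thursday; Sep 24, 1849 is a Monday.)

No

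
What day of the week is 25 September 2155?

Doomsday rule: the anchor day for the 2100s is Sunday. For year 55: 55÷12 = 4 r 7, and 7÷4 = 1, so 4+7+1 = 12.
Sunday + 12 ≡ Friday — that's 2155's doomsday.
In September the doomsday date is Sep 5.
Sep 25 is 20 days after Sep 5; 20 mod 7 = 6, so Friday + 6 = Thursday.

Thursday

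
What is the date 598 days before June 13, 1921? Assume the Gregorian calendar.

−365 (one year) → Jun 13, 1920 (233 left).
−13 → May 31, 1920 (end of May, 31 days; 220 left).
−31 → Apr 30, 1920 (end of Apr, 30 days; 189 left).
−30 → Mar 31, 1920 (end of Mar, 31 days; 159 left).
−31 → Feb 29, 1920 (end of Feb, 29 days; 128 left).
−29 → Jan 31, 1920 (end of Jan, 31 days; 99 left).
−31 → Dec 31, 1919 (end of Dec, 31 days; 68 left).
−31 → Nov 30, 1919 (end of Nov, 30 days; 37 left).
−30 → Oct 31, 1919 (end of Oct, 31 days; 7 left).
−7 → Oct 24, 1919.

October 24, 1919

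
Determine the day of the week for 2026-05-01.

Friday

Doomsday rule: the anchor day for the 2000s is Tuesday. For year 26: 26÷12 = 2 r 2, and 2÷4 = 0, so 2+2+0 = 4.
Tuesday + 4 ≡ Saturday — that's 2026's doomsday.
In May the doomsday date is May 9.
May 1 is 8 days before May 9; 8 mod 7 = 1, so Saturday − 1 = Friday.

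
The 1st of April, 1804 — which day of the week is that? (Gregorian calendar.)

Sunday

Doomsday rule: the anchor day for the 1800s is Friday. For year 04: 4÷12 = 0 r 4, and 4÷4 = 1, so 0+4+1 = 5.
Friday + 5 ≡ Wednesday — that's 1804's doomsday.
In April the doomsday date is Apr 4.
Apr 1 is 3 days before Apr 4; 3 mod 7 = 3, so Wednesday − 3 = Sunday.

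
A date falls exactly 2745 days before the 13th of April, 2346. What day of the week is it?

Apr 13, 2346 is a Saturday.
2745 mod 7 = 1, so 2745 days before a Saturday is Saturday − 1 = Friday.

Friday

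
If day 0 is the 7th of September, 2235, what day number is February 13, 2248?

Sep 7, 2235 → Sep 7, 2236: 366 days (Feb 29, 2236 is in that span).
Sep 7, 2236 → Sep 7, 2237: 365 days.
Sep 7, 2237 → Sep 7, 2238: 365 days.
Sep 7, 2238 → Sep 7, 2239: 365 days.
Sep 7, 2239 → Sep 7, 2240: 366 days (Feb 29, 2240 is in that span).
Sep 7, 2240 → Sep 7, 2241: 365 days.
Sep 7, 2241 → Sep 7, 2242: 365 days.
Sep 7, 2242 → Sep 7, 2243: 365 days.
Sep 7, 2243 → Sep 7, 2244: 366 days (Feb 29, 2244 is in that span).
Sep 7, 2244 → Sep 7, 2245: 365 days.
Sep 7, 2245 → Sep 7, 2246: 365 days.
Sep 7, 2246 → Sep 7, 2247: 365 days.
Sep 7, 2247 → Oct 7, 2247: 30 days (September has 30).
Oct 7, 2247 → Nov 7, 2247: 31 days (October has 31).
Nov 7, 2247 → Dec 7, 2247: 30 days (November has 30).
Dec 7, 2247 → Jan 7, 2248: 31 days (December has 31).
Jan 7, 2248 → Feb 7, 2248: 31 days (January has 31).
Feb 7, 2248 → Feb 13, 2248: 6 days.
Total: 4542 days.

4542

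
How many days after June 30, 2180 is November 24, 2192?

Jun 30, 2180 → Jun 30, 2181: 365 days.
Jun 30, 2181 → Jun 30, 2182: 365 days.
Jun 30, 2182 → Jun 30, 2183: 365 days.
Jun 30, 2183 → Jun 30, 2184: 366 days (Feb 29, 2184 is in that span).
Jun 30, 2184 → Jun 30, 2185: 365 days.
Jun 30, 2185 → Jun 30, 2186: 365 days.
Jun 30, 2186 → Jun 30, 2187: 365 days.
Jun 30, 2187 → Jun 30, 2188: 366 days (Feb 29, 2188 is in that span).
Jun 30, 2188 → Jun 30, 2189: 365 days.
Jun 30, 2189 → Jun 30, 2190: 365 days.
Jun 30, 2190 → Jun 30, 2191: 365 days.
Jun 30, 2191 → Jun 30, 2192: 366 days (Feb 29, 2192 is in that span).
Jun 30, 2192 → Jul 30, 2192: 30 days (June has 30).
Jul 30, 2192 → Aug 30, 2192: 31 days (July has 31).
Aug 30, 2192 → Sep 30, 2192: 31 days (August has 31).
Sep 30, 2192 → Oct 30, 2192: 30 days (September has 30).
Oct 30, 2192 → Nov 24, 2192: 25 days.
Total: 4530 days.

4530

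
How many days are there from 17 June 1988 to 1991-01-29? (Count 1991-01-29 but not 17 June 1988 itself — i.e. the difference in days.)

956

Jun 17, 1988 → Jun 17, 1989: 365 days.
Jun 17, 1989 → Jun 17, 1990: 365 days.
Jun 17, 1990 → Jul 17, 1990: 30 days (June has 30).
Jul 17, 1990 → Aug 17, 1990: 31 days (July has 31).
Aug 17, 1990 → Sep 17, 1990: 31 days (August has 31).
Sep 17, 1990 → Oct 17, 1990: 30 days (September has 30).
Oct 17, 1990 → Nov 17, 1990: 31 days (October has 31).
Nov 17, 1990 → Dec 17, 1990: 30 days (November has 30).
Dec 17, 1990 → Jan 17, 1991: 31 days (December has 31).
Jan 17, 1991 → Jan 29, 1991: 12 days.
Total: 956 days.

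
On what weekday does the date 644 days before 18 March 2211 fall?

Monday

Mar 18, 2211 is a Monday.
644 mod 7 = 0, so 644 days before a Monday is Monday − 0 = Monday.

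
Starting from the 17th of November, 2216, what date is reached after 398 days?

Nov has 30 days: +14 → Dec 1, 2216 (384 left).
Dec has 31 days: +31 → Jan 1, 2217 (353 left).
Jan has 31 days: +31 → Feb 1, 2217 (322 left).
Feb has 28 days: +28 → Mar 1, 2217 (294 left).
Mar has 31 days: +31 → Apr 1, 2217 (263 left).
Apr has 30 days: +30 → May 1, 2217 (233 left).
May has 31 days: +31 → Jun 1, 2217 (202 left).
Jun has 30 days: +30 → Jul 1, 2217 (172 left).
Jul has 31 days: +31 → Aug 1, 2217 (141 left).
Aug has 31 days: +31 → Sep 1, 2217 (110 left).
Sep has 30 days: +30 → Oct 1, 2217 (80 left).
Oct has 31 days: +31 → Nov 1, 2217 (49 left).
Nov has 30 days: +30 → Dec 1, 2217 (19 left).
+19 → Dec 20, 2217.

December 20, 2217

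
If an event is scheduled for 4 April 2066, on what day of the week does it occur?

Sunday

Doomsday rule: the anchor day for the 2000s is Tuesday. For year 66: 66÷12 = 5 r 6, and 6÷4 = 1, so 5+6+1 = 12.
Tuesday + 12 ≡ Sunday — that's 2066's doomsday.
In April the doomsday date is Apr 4.
Apr 4 is the doomsday itself: Sunday.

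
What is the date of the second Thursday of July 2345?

July 12, 2345

July 1, 2345 is a Sunday.
The first Thursday is therefore July 5 (4 days later).
The second Thursday is 5 + 1×7 = July 12.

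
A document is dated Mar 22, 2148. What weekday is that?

Friday

Doomsday rule: the anchor day for the 2100s is Sunday. For year 48: 48÷12 = 4 r 0, and 0÷4 = 0, so 4+0+0 = 4.
Sunday + 4 ≡ Thursday — that's 2148's doomsday.
In March the doomsday date is Mar 14.
Mar 22 is 8 days after Mar 14; 8 mod 7 = 1, so Thursday + 1 = Friday.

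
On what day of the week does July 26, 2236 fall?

Tuesday

Doomsday rule: the anchor day for the 2200s is Friday. For year 36: 36÷12 = 3 r 0, and 0÷4 = 0, so 3+0+0 = 3.
Friday + 3 ≡ Monday — that's 2236's doomsday.
In July the doomsday date is Jul 11.
Jul 26 is 15 days after Jul 11; 15 mod 7 = 1, so Monday + 1 = Tuesday.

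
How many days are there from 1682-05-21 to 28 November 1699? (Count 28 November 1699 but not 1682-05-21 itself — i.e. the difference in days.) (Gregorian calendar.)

6400

May 21, 1682 → May 21, 1683: 365 days.
May 21, 1683 → May 21, 1684: 366 days (Feb 29, 1684 is in that span).
May 21, 1684 → May 21, 1685: 365 days.
May 21, 1685 → May 21, 1686: 365 days.
May 21, 1686 → May 21, 1687: 365 days.
May 21, 1687 → May 21, 1688: 366 days (Feb 29, 1688 is in that span).
May 21, 1688 → May 21, 1689: 365 days.
May 21, 1689 → May 21, 1690: 365 days.
May 21, 1690 → May 21, 1691: 365 days.
May 21, 1691 → May 21, 1692: 366 days (Feb 29, 1692 is in that span).
May 21, 1692 → May 21, 1693: 365 days.
May 21, 1693 → May 21, 1694: 365 days.
May 21, 1694 → May 21, 1695: 365 days.
May 21, 1695 → May 21, 1696: 366 days (Feb 29, 1696 is in that span).
May 21, 1696 → May 21, 1697: 365 days.
May 21, 1697 → May 21, 1698: 365 days.
May 21, 1698 → May 21, 1699: 365 days.
May 21, 1699 → Jun 21, 1699: 31 days (May has 31).
Jun 21, 1699 → Jul 21, 1699: 30 days (June has 30).
Jul 21, 1699 → Aug 21, 1699: 31 days (July has 31).
Aug 21, 1699 → Sep 21, 1699: 31 days (August has 31).
Sep 21, 1699 → Oct 21, 1699: 30 days (September has 30).
Oct 21, 1699 → Nov 21, 1699: 31 days (October has 31).
Nov 21, 1699 → Nov 28, 1699: 7 days.
Total: 6400 days.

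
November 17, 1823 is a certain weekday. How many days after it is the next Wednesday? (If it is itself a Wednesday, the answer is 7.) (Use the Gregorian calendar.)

Nov 17, 1823 is a Monday.
From Monday to the next Wednesday is 2 days.

2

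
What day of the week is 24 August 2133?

Doomsday rule: the anchor day for the 2100s is Sunday. For year 33: 33÷12 = 2 r 9, and 9÷4 = 2, so 2+9+2 = 13.
Sunday + 13 ≡ Saturday — that's 2133's doomsday.
In August the doomsday date is Aug 8.
Aug 24 is 16 days after Aug 8; 16 mod 7 = 2, so Saturday + 2 = Monday.

Monday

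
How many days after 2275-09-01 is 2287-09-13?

Sep 1, 2275 → Sep 1, 2276: 366 days (Feb 29, 2276 is in that span).
Sep 1, 2276 → Sep 1, 2277: 365 days.
Sep 1, 2277 → Sep 1, 2278: 365 days.
Sep 1, 2278 → Sep 1, 2279: 365 days.
Sep 1, 2279 → Sep 1, 2280: 366 days (Feb 29, 2280 is in that span).
Sep 1, 2280 → Sep 1, 2281: 365 days.
Sep 1, 2281 → Sep 1, 2282: 365 days.
Sep 1, 2282 → Sep 1, 2283: 365 days.
Sep 1, 2283 → Sep 1, 2284: 366 days (Feb 29, 2284 is in that span).
Sep 1, 2284 → Sep 1, 2285: 365 days.
Sep 1, 2285 → Sep 1, 2286: 365 days.
Sep 1, 2286 → Oct 1, 2286: 30 days (September has 30).
Oct 1, 2286 → Nov 1, 2286: 31 days (October has 31).
Nov 1, 2286 → Dec 1, 2286: 30 days (November has 30).
Dec 1, 2286 → Jan 1, 2287: 31 days (December has 31).
Jan 1, 2287 → Feb 1, 2287: 31 days (January has 31).
Feb 1, 2287 → Mar 1, 2287: 28 days (February has 28).
Mar 1, 2287 → Apr 1, 2287: 31 days (March has 31).
Apr 1, 2287 → May 1, 2287: 30 days (April has 30).
May 1, 2287 → Jun 1, 2287: 31 days (May has 31).
Jun 1, 2287 → Jul 1, 2287: 30 days (June has 30).
Jul 1, 2287 → Aug 1, 2287: 31 days (July has 31).
Aug 1, 2287 → Sep 1, 2287: 31 days (August has 31).
Sep 1, 2287 → Sep 13, 2287: 12 days.
Total: 4395 days.

4395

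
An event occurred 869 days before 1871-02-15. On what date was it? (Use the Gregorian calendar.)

−365 (one year) → Feb 15, 1870 (504 left).
−365 (one year) → Feb 15, 1869 (139 left).
−15 → Jan 31, 1869 (end of Jan, 31 days; 124 left).
−31 → Dec 31, 1868 (end of Dec, 31 days; 93 left).
−31 → Nov 30, 1868 (end of Nov, 30 days; 62 left).
−30 → Oct 31, 1868 (end of Oct, 31 days; 32 left).
−31 → Sep 30, 1868 (end of Sep, 30 days; 1 left).
−1 → Sep 29, 1868.

September 29, 1868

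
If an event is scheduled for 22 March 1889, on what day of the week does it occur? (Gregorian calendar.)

Doomsday rule: the anchor day for the 1800s is Friday. For year 89: 89÷12 = 7 r 5, and 5÷4 = 1, so 7+5+1 = 13.
Friday + 13 ≡ Thursday — that's 1889's doomsday.
In March the doomsday date is Mar 14.
Mar 22 is 8 days after Mar 14; 8 mod 7 = 1, so Thursday + 1 = Friday.

Friday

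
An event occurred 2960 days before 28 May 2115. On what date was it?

−365 (one year) → May 28, 2114 (2595 left).
−365 (one year) → May 28, 2113 (2230 left).
−365 (one year) → May 28, 2112 (1865 left).
−366 (one year; includes Feb 29, 2112) → May 28, 2111 (1499 left).
−365 (one year) → May 28, 2110 (1134 left).
−365 (one year) → May 28, 2109 (769 left).
−365 (one year) → May 28, 2108 (404 left).
−366 (one year; includes Feb 29, 2108) → May 28, 2107 (38 left).
−28 → Apr 30, 2107 (end of Apr, 30 days; 10 left).
−10 → Apr 20, 2107.

April 20, 2107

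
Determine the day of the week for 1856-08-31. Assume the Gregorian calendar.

Sunday

Doomsday rule: the anchor day for the 1800s is Friday. For year 56: 56÷12 = 4 r 8, and 8÷4 = 2, so 4+8+2 = 14.
Friday + 14 ≡ Friday — that's 1856's doomsday.
In August the doomsday date is Aug 8.
Aug 31 is 23 days after Aug 8; 23 mod 7 = 2, so Friday + 2 = Sunday.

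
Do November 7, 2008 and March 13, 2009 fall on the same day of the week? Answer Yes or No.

From Nov 7, 2008 to Mar 13, 2009 is 126 days.
126 mod 7 = 0, so they are the same weekday.
(Nov 7, 2008 is a Friday; Mar 13, 2009 is a Friday.)

Yes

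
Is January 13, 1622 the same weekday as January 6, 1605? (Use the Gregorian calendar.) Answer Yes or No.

Yes

From Jan 6, 1605 to Jan 13, 1622 is 6216 days.
6216 mod 7 = 0, so they are the same weekday.
(Jan 6, 1605 is a Thursday; Jan 13, 1622 is a Thursday.)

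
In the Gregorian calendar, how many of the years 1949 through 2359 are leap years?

Multiples of 4 in [1949,2359]: 102.
Of those, multiples of 100: 4 (not leap unless ÷400).
Multiples of 400: 1.
Leap years = 102 − 4 + 1 = 99.

99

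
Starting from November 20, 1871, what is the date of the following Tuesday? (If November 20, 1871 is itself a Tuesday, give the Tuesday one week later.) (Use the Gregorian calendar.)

November 21, 1871

Nov 20, 1871 is a Monday.
From Monday to the next Tuesday is 1 day.
Nov 20, 1871 + 1 = Nov 21, 1871.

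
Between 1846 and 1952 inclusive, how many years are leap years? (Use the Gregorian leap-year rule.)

Multiples of 4 in [1846,1952]: 27.
Of those, multiples of 100: 1 (not leap unless ÷400).
Multiples of 400: 0.
Leap years = 27 − 1 + 0 = 26.

26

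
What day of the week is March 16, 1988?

Doomsday rule: the anchor day for the 1900s is Wednesday. For year 88: 88÷12 = 7 r 4, and 4÷4 = 1, so 7+4+1 = 12.
Wednesday + 12 ≡ Monday — that's 1988's doomsday.
In March the doomsday date is Mar 14.
Mar 16 is 2 days after Mar 14; 2 mod 7 = 2, so Monday + 2 = Wednesday.

Wednesday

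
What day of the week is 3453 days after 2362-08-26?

Aug 26, 2362 is a Sunday.
3453 mod 7 = 2, so 3453 days after a Sunday is Sunday + 2 = Tuesday.

Tuesday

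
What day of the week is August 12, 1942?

January 1, 1942 is a Thursday.
Jan 1, 1942 → Feb 1, 1942: 31 days (January has 31).
Feb 1, 1942 → Mar 1, 1942: 28 days (February has 28).
Mar 1, 1942 → Apr 1, 1942: 31 days (March has 31).
Apr 1, 1942 → May 1, 1942: 30 days (April has 30).
May 1, 1942 → Jun 1, 1942: 31 days (May has 31).
Jun 1, 1942 → Jul 1, 1942: 30 days (June has 30).
Jul 1, 1942 → Aug 1, 1942: 31 days (July has 31).
Aug 1, 1942 → Aug 12, 1942: 11 days.
Total: 223 days.
223 mod 7 = 6, so Thursday + 6 = Wednesday.

Wednesday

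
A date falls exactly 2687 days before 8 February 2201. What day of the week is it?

Monday

First find the weekday of Feb 8, 2201. Doomsday rule: the anchor day for the 2200s is Friday. For year 01: 1÷12 = 0 r 1, and 1÷4 = 0, so 0+1+0 = 1.
Friday + 1 ≡ Saturday — that's 2201's doomsday.
In February the doomsday date is Feb 28 (2201 is not a leap year).
Feb 8 is 20 days before Feb 28; 20 mod 7 = 6, so Saturday − 6 = Sunday.
2687 mod 7 = 6, so 2687 days before a Sunday is Sunday − 6 = Monday.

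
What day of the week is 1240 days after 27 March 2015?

Saturday

Mar 27, 2015 is a Friday.
1240 mod 7 = 1, so 1240 days after a Friday is Friday + 1 = Saturday.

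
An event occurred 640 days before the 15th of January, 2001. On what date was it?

April 16, 1999

−366 (one year; includes Feb 29, 2000) → Jan 15, 2000 (274 left).
−15 → Dec 31, 1999 (end of Dec, 31 days; 259 left).
−31 → Nov 30, 1999 (end of Nov, 30 days; 228 left).
−30 → Oct 31, 1999 (end of Oct, 31 days; 198 left).
−31 → Sep 30, 1999 (end of Sep, 30 days; 167 left).
−30 → Aug 31, 1999 (end of Aug, 31 days; 137 left).
−31 → Jul 31, 1999 (end of Jul, 31 days; 106 left).
−31 → Jun 30, 1999 (end of Jun, 30 days; 75 left).
−30 → May 31, 1999 (end of May, 31 days; 45 left).
−31 → Apr 30, 1999 (end of Apr, 30 days; 14 left).
−14 → Apr 16, 1999.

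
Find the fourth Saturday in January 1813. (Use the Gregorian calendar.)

January 1, 1813 is a Friday.
The first Saturday is therefore January 2 (1 days later).
The fourth Saturday is 2 + 3×7 = January 23.

January 23, 1813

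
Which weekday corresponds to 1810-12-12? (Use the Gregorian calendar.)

Doomsday rule: the anchor day for the 1800s is Friday. For year 10: 10÷12 = 0 r 10, and 10÷4 = 2, so 0+10+2 = 12.
Friday + 12 ≡ Wednesday — that's 1810's doomsday.
In December the doomsday date is Dec 12.
Dec 12 is the doomsday itself: Wednesday.

Wednesday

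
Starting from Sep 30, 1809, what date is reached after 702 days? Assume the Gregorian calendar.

+365 (one year) → Sep 30, 1810 (337 left).
Sep has 30 days: +1 → Oct 1, 1810 (336 left).
Oct has 31 days: +31 → Nov 1, 1810 (305 left).
Nov has 30 days: +30 → Dec 1, 1810 (275 left).
Dec has 31 days: +31 → Jan 1, 1811 (244 left).
Jan has 31 days: +31 → Feb 1, 1811 (213 left).
Feb has 28 days: +28 → Mar 1, 1811 (185 left).
Mar has 31 days: +31 → Apr 1, 1811 (154 left).
Apr has 30 days: +30 → May 1, 1811 (124 left).
May has 31 days: +31 → Jun 1, 1811 (93 left).
Jun has 30 days: +30 → Jul 1, 1811 (63 left).
Jul has 31 days: +31 → Aug 1, 1811 (32 left).
Aug has 31 days: +31 → Sep 1, 1811 (1 left).
+1 → Sep 2, 1811.

September 2, 1811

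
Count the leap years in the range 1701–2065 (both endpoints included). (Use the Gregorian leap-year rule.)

89

Multiples of 4 in [1701,2065]: 91.
Of those, multiples of 100: 3 (not leap unless ÷400).
Multiples of 400: 1.
Leap years = 91 − 3 + 1 = 89.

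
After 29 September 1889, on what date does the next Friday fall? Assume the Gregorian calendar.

Sep 29, 1889 is a Sunday.
From Sunday to the next Friday is 5 days.
Sep 29, 1889 + 5 = Oct 4, 1889.

October 4, 1889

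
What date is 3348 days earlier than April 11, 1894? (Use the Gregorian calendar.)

−365 (one year) → Apr 11, 1893 (2983 left).
−365 (one year) → Apr 11, 1892 (2618 left).
−366 (one year; includes Feb 29, 1892) → Apr 11, 1891 (2252 left).
−365 (one year) → Apr 11, 1890 (1887 left).
−365 (one year) → Apr 11, 1889 (1522 left).
−365 (one year) → Apr 11, 1888 (1157 left).
−366 (one year; includes Feb 29, 1888) → Apr 11, 1887 (791 left).
−365 (one year) → Apr 11, 1886 (426 left).
−365 (one year) → Apr 11, 1885 (61 left).
−11 → Mar 31, 1885 (end of Mar, 31 days; 50 left).
−31 → Feb 28, 1885 (end of Feb, 28 days; 19 left).
−19 → Feb 9, 1885.

February 9, 1885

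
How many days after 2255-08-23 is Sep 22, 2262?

Aug 23, 2255 → Aug 23, 2256: 366 days (Feb 29, 2256 is in that span).
Aug 23, 2256 → Aug 23, 2257: 365 days.
Aug 23, 2257 → Aug 23, 2258: 365 days.
Aug 23, 2258 → Aug 23, 2259: 365 days.
Aug 23, 2259 → Aug 23, 2260: 366 days (Feb 29, 2260 is in that span).
Aug 23, 2260 → Aug 23, 2261: 365 days.
Aug 23, 2261 → Sep 23, 2261: 31 days (August has 31).
Sep 23, 2261 → Oct 23, 2261: 30 days (September has 30).
Oct 23, 2261 → Nov 23, 2261: 31 days (October has 31).
Nov 23, 2261 → Dec 23, 2261: 30 days (November has 30).
Dec 23, 2261 → Jan 23, 2262: 31 days (December has 31).
Jan 23, 2262 → Feb 23, 2262: 31 days (January has 31).
Feb 23, 2262 → Mar 23, 2262: 28 days (February has 28).
Mar 23, 2262 → Apr 23, 2262: 31 days (March has 31).
Apr 23, 2262 → May 23, 2262: 30 days (April has 30).
May 23, 2262 → Jun 23, 2262: 31 days (May has 31).
Jun 23, 2262 → Jul 23, 2262: 30 days (June has 30).
Jul 23, 2262 → Aug 23, 2262: 31 days (July has 31).
Aug 23, 2262 → Sep 22, 2262: 30 days.
Total: 2587 days.

2587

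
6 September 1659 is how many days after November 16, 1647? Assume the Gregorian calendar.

4312

Nov 16, 1647 → Nov 16, 1648: 366 days (Feb 29, 1648 is in that span).
Nov 16, 1648 → Nov 16, 1649: 365 days.
Nov 16, 1649 → Nov 16, 1650: 365 days.
Nov 16, 1650 → Nov 16, 1651: 365 days.
Nov 16, 1651 → Nov 16, 1652: 366 days (Feb 29, 1652 is in that span).
Nov 16, 1652 → Nov 16, 1653: 365 days.
Nov 16, 1653 → Nov 16, 1654: 365 days.
Nov 16, 1654 → Nov 16, 1655: 365 days.
Nov 16, 1655 → Nov 16, 1656: 366 days (Feb 29, 1656 is in that span).
Nov 16, 1656 → Nov 16, 1657: 365 days.
Nov 16, 1657 → Nov 16, 1658: 365 days.
Nov 16, 1658 → Dec 16, 1658: 30 days (November has 30).
Dec 16, 1658 → Jan 16, 1659: 31 days (December has 31).
Jan 16, 1659 → Feb 16, 1659: 31 days (January has 31).
Feb 16, 1659 → Mar 16, 1659: 28 days (February has 28).
Mar 16, 1659 → Apr 16, 1659: 31 days (March has 31).
Apr 16, 1659 → May 16, 1659: 30 days (April has 30).
May 16, 1659 → Jun 16, 1659: 31 days (May has 31).
Jun 16, 1659 → Jul 16, 1659: 30 days (June has 30).
Jul 16, 1659 → Aug 16, 1659: 31 days (July has 31).
Aug 16, 1659 → Sep 6, 1659: 21 days.
Total: 4312 days.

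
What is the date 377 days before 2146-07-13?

July 1, 2145

−13 → Jun 30, 2146 (end of Jun, 30 days; 364 left).
−30 → May 31, 2146 (end of May, 31 days; 334 left).
−31 → Apr 30, 2146 (end of Apr, 30 days; 303 left).
−30 → Mar 31, 2146 (end of Mar, 31 days; 273 left).
−31 → Feb 28, 2146 (end of Feb, 28 days; 242 left).
−28 → Jan 31, 2146 (end of Jan, 31 days; 214 left).
−31 → Dec 31, 2145 (end of Dec, 31 days; 183 left).
−31 → Nov 30, 2145 (end of Nov, 30 days; 152 left).
−30 → Oct 31, 2145 (end of Oct, 31 days; 122 left).
−31 → Sep 30, 2145 (end of Sep, 30 days; 91 left).
−30 → Aug 31, 2145 (end of Aug, 31 days; 61 left).
−31 → Jul 31, 2145 (end of Jul, 31 days; 30 left).
−30 → Jul 1, 2145.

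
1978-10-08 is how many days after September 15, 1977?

Sep 15, 1977 → Oct 15, 1977: 30 days (September has 30).
Oct 15, 1977 → Nov 15, 1977: 31 days (October has 31).
Nov 15, 1977 → Dec 15, 1977: 30 days (November has 30).
Dec 15, 1977 → Jan 15, 1978: 31 days (December has 31).
Jan 15, 1978 → Feb 15, 1978: 31 days (January has 31).
Feb 15, 1978 → Mar 15, 1978: 28 days (February has 28).
Mar 15, 1978 → Apr 15, 1978: 31 days (March has 31).
Apr 15, 1978 → May 15, 1978: 30 days (April has 30).
May 15, 1978 → Jun 15, 1978: 31 days (May has 31).
Jun 15, 1978 → Jul 15, 1978: 30 days (June has 30).
Jul 15, 1978 → Aug 15, 1978: 31 days (July has 31).
Aug 15, 1978 → Sep 15, 1978: 31 days (August has 31).
Sep 15, 1978 → Oct 8, 1978: 23 days.
Total: 388 days.

388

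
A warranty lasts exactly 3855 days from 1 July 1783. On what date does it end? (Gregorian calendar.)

January 19, 1794

+366 (one year; includes Feb 29, 1784) → Jul 1, 1784 (3489 left).
+365 (one year) → Jul 1, 1785 (3124 left).
+365 (one year) → Jul 1, 1786 (2759 left).
+365 (one year) → Jul 1, 1787 (2394 left).
+366 (one year; includes Feb 29, 1788) → Jul 1, 1788 (2028 left).
+365 (one year) → Jul 1, 1789 (1663 left).
+365 (one year) → Jul 1, 1790 (1298 left).
+365 (one year) → Jul 1, 1791 (933 left).
+366 (one year; includes Feb 29, 1792) → Jul 1, 1792 (567 left).
+365 (one year) → Jul 1, 1793 (202 left).
Jul has 31 days: +31 → Aug 1, 1793 (171 left).
Aug has 31 days: +31 → Sep 1, 1793 (140 left).
Sep has 30 days: +30 → Oct 1, 1793 (110 left).
Oct has 31 days: +31 → Nov 1, 1793 (79 left).
Nov has 30 days: +30 → Dec 1, 1793 (49 left).
Dec has 31 days: +31 → Jan 1, 1794 (18 left).
+18 → Jan 19, 1794.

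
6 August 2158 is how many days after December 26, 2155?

Dec 26, 2155 → Dec 26, 2156: 366 days (Feb 29, 2156 is in that span).
Dec 26, 2156 → Dec 26, 2157: 365 days.
Dec 26, 2157 → Jan 26, 2158: 31 days (December has 31).
Jan 26, 2158 → Feb 26, 2158: 31 days (January has 31).
Feb 26, 2158 → Mar 26, 2158: 28 days (February has 28).
Mar 26, 2158 → Apr 26, 2158: 31 days (March has 31).
Apr 26, 2158 → May 26, 2158: 30 days (April has 30).
May 26, 2158 → Jun 26, 2158: 31 days (May has 31).
Jun 26, 2158 → Jul 26, 2158: 30 days (June has 30).
Jul 26, 2158 → Aug 6, 2158: 11 days.
Total: 954 days.

954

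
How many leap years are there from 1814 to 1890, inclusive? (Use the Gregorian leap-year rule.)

19

Multiples of 4 in [1814,1890]: 19.
Of those, multiples of 100: 0 (not leap unless ÷400).
Multiples of 400: 0.
Leap years = 19 − 0 + 0 = 19.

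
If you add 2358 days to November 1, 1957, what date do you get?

+365 (one year) → Nov 1, 1958 (1993 left).
+365 (one year) → Nov 1, 1959 (1628 left).
+366 (one year; includes Feb 29, 1960) → Nov 1, 1960 (1262 left).
+365 (one year) → Nov 1, 1961 (897 left).
+365 (one year) → Nov 1, 1962 (532 left).
+365 (one year) → Nov 1, 1963 (167 left).
Nov has 30 days: +30 → Dec 1, 1963 (137 left).
Dec has 31 days: +31 → Jan 1, 1964 (106 left).
Jan has 31 days: +31 → Feb 1, 1964 (75 left).
Feb has 29 days: +29 → Mar 1, 1964 (46 left).
Mar has 31 days: +31 → Apr 1, 1964 (15 left).
+15 → Apr 16, 1964.

April 16, 1964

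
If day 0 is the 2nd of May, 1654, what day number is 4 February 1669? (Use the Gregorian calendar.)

May 2, 1654 → May 2, 1655: 365 days.
May 2, 1655 → May 2, 1656: 366 days (Feb 29, 1656 is in that span).
May 2, 1656 → May 2, 1657: 365 days.
May 2, 1657 → May 2, 1658: 365 days.
May 2, 1658 → May 2, 1659: 365 days.
May 2, 1659 → May 2, 1660: 366 days (Feb 29, 1660 is in that span).
May 2, 1660 → May 2, 1661: 365 days.
May 2, 1661 → May 2, 1662: 365 days.
May 2, 1662 → May 2, 1663: 365 days.
May 2, 1663 → May 2, 1664: 366 days (Feb 29, 1664 is in that span).
May 2, 1664 → May 2, 1665: 365 days.
May 2, 1665 → May 2, 1666: 365 days.
May 2, 1666 → May 2, 1667: 365 days.
May 2, 1667 → May 2, 1668: 366 days (Feb 29, 1668 is in that span).
May 2, 1668 → Jun 2, 1668: 31 days (May has 31).
Jun 2, 1668 → Jul 2, 1668: 30 days (June has 30).
Jul 2, 1668 → Aug 2, 1668: 31 days (July has 31).
Aug 2, 1668 → Sep 2, 1668: 31 days (August has 31).
Sep 2, 1668 → Oct 2, 1668: 30 days (September has 30).
Oct 2, 1668 → Nov 2, 1668: 31 days (October has 31).
Nov 2, 1668 → Dec 2, 1668: 30 days (November has 30).
Dec 2, 1668 → Jan 2, 1669: 31 days (December has 31).
Jan 2, 1669 → Feb 2, 1669: 31 days (January has 31).
Feb 2, 1669 → Feb 4, 1669: 2 days.
Total: 5392 days.

5392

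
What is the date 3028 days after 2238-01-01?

+365 (one year) → Jan 1, 2239 (2663 left).
+365 (one year) → Jan 1, 2240 (2298 left).
+366 (one year; includes Feb 29, 2240) → Jan 1, 2241 (1932 left).
+365 (one year) → Jan 1, 2242 (1567 left).
+365 (one year) → Jan 1, 2243 (1202 left).
+365 (one year) → Jan 1, 2244 (837 left).
+366 (one year; includes Feb 29, 2244) → Jan 1, 2245 (471 left).
+365 (one year) → Jan 1, 2246 (106 left).
Jan has 31 days: +31 → Feb 1, 2246 (75 left).
Feb has 28 days: +28 → Mar 1, 2246 (47 left).
Mar has 31 days: +31 → Apr 1, 2246 (16 left).
+16 → Apr 17, 2246.

April 17, 2246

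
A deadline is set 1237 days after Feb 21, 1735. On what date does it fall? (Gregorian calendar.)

+365 (one year) → Feb 21, 1736 (872 left).
+366 (one year; includes Feb 29, 1736) → Feb 21, 1737 (506 left).
+365 (one year) → Feb 21, 1738 (141 left).
Feb has 28 days: +8 → Mar 1, 1738 (133 left).
Mar has 31 days: +31 → Apr 1, 1738 (102 left).
Apr has 30 days: +30 → May 1, 1738 (72 left).
May has 31 days: +31 → Jun 1, 1738 (41 left).
Jun has 30 days: +30 → Jul 1, 1738 (11 left).
+11 → Jul 12, 1738.

July 12, 1738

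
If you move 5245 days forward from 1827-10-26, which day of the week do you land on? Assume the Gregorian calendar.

First find the weekday of Oct 26, 1827. Doomsday rule: the anchor day for the 1800s is Friday. For year 27: 27÷12 = 2 r 3, and 3÷4 = 0, so 2+3+0 = 5.
Friday + 5 ≡ Wednesday — that's 1827's doomsday.
In October the doomsday date is Oct 10.
Oct 26 is 16 days after Oct 10; 16 mod 7 = 2, so Wednesday + 2 = Friday.
5245 mod 7 = 2, so 5245 days after a Friday is Friday + 2 = Sunday.

Sunday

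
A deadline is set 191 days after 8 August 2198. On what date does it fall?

Aug has 31 days: +24 → Sep 1, 2198 (167 left).
Sep has 30 days: +30 → Oct 1, 2198 (137 left).
Oct has 31 days: +31 → Nov 1, 2198 (106 left).
Nov has 30 days: +30 → Dec 1, 2198 (76 left).
Dec has 31 days: +31 → Jan 1, 2199 (45 left).
Jan has 31 days: +31 → Feb 1, 2199 (14 left).
+14 → Feb 15, 2199.

February 15, 2199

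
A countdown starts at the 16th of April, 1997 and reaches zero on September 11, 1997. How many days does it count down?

148

Apr 16, 1997 → May 16, 1997: 30 days (April has 30).
May 16, 1997 → Jun 16, 1997: 31 days (May has 31).
Jun 16, 1997 → Jul 16, 1997: 30 days (June has 30).
Jul 16, 1997 → Aug 16, 1997: 31 days (July has 31).
Aug 16, 1997 → Sep 11, 1997: 26 days.
Total: 148 days.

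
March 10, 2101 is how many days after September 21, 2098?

900

Sep 21, 2098 → Sep 21, 2099: 365 days.
Sep 21, 2099 → Sep 21, 2100: 365 days.
Sep 21, 2100 → Oct 21, 2100: 30 days (September has 30).
Oct 21, 2100 → Nov 21, 2100: 31 days (October has 31).
Nov 21, 2100 → Dec 21, 2100: 30 days (November has 30).
Dec 21, 2100 → Jan 21, 2101: 31 days (December has 31).
Jan 21, 2101 → Feb 21, 2101: 31 days (January has 31).
Feb 21, 2101 → Mar 10, 2101: 17 days.
Total: 900 days.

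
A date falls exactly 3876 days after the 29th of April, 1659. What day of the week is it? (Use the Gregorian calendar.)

Sunday

First find the weekday of Apr 29, 1659. Doomsday rule: the anchor day for the 1600s is Tuesday. For year 59: 59÷12 = 4 r 11, and 11÷4 = 2, so 4+11+2 = 17.
Tuesday + 17 ≡ Friday — that's 1659's doomsday.
In April the doomsday date is Apr 4.
Apr 29 is 25 days after Apr 4; 25 mod 7 = 4, so Friday + 4 = Tuesday.
3876 mod 7 = 5, so 3876 days after a Tuesday is Tuesday + 5 = Sunday.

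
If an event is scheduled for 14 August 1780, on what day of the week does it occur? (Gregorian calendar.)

Monday

Doomsday rule: the anchor day for the 1700s is Sunday. For year 80: 80÷12 = 6 r 8, and 8÷4 = 2, so 6+8+2 = 16.
Sunday + 16 ≡ Tuesday — that's 1780's doomsday.
In August the doomsday date is Aug 8.
Aug 14 is 6 days after Aug 8; 6 mod 7 = 6, so Tuesday + 6 = Monday.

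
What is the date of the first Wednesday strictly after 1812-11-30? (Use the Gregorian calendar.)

Nov 30, 1812 is a Monday.
From Monday to the next Wednesday is 2 days.
Nov 30, 1812 + 2 = Dec 2, 1812.

December 2, 1812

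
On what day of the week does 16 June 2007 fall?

Saturday

Doomsday rule: the anchor day for the 2000s is Tuesday. For year 07: 7÷12 = 0 r 7, and 7÷4 = 1, so 0+7+1 = 8.
Tuesday + 8 ≡ Wednesday — that's 2007's doomsday.
In June the doomsday date is Jun 6.
Jun 16 is 10 days after Jun 6; 10 mod 7 = 3, so Wednesday + 3 = Saturday.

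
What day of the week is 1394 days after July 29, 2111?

Thursday

Jul 29, 2111 is a Wednesday.
1394 mod 7 = 1, so 1394 days after a Wednesday is Wednesday + 1 = Thursday.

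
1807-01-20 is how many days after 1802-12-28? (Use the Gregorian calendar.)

Dec 28, 1802 → Dec 28, 1803: 365 days.
Dec 28, 1803 → Dec 28, 1804: 366 days (Feb 29, 1804 is in that span).
Dec 28, 1804 → Dec 28, 1805: 365 days.
Dec 28, 1805 → Jan 28, 1806: 31 days (December has 31).
Jan 28, 1806 → Feb 28, 1806: 31 days (January has 31).
Feb 28, 1806 → Mar 28, 1806: 28 days (February has 28).
Mar 28, 1806 → Apr 28, 1806: 31 days (March has 31).
Apr 28, 1806 → May 28, 1806: 30 days (April has 30).
May 28, 1806 → Jun 28, 1806: 31 days (May has 31).
Jun 28, 1806 → Jul 28, 1806: 30 days (June has 30).
Jul 28, 1806 → Aug 28, 1806: 31 days (July has 31).
Aug 28, 1806 → Sep 28, 1806: 31 days (August has 31).
Sep 28, 1806 → Oct 28, 1806: 30 days (September has 30).
Oct 28, 1806 → Nov 28, 1806: 31 days (October has 31).
Nov 28, 1806 → Dec 28, 1806: 30 days (November has 30).
Dec 28, 1806 → Jan 20, 1807: 23 days.
Total: 1484 days.

1484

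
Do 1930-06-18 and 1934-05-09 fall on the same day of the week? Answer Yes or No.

From Jun 18, 1930 to May 9, 1934 is 1421 days.
1421 mod 7 = 0, so they are the same weekday.
(Jun 18, 1930 is a Wednesday; May 9, 1934 is a Wednesday.)

Yes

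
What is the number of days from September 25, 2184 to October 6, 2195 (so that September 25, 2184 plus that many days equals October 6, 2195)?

4028

Sep 25, 2184 → Sep 25, 2185: 365 days.
Sep 25, 2185 → Sep 25, 2186: 365 days.
Sep 25, 2186 → Sep 25, 2187: 365 days.
Sep 25, 2187 → Sep 25, 2188: 366 days (Feb 29, 2188 is in that span).
Sep 25, 2188 → Sep 25, 2189: 365 days.
Sep 25, 2189 → Sep 25, 2190: 365 days.
Sep 25, 2190 → Sep 25, 2191: 365 days.
Sep 25, 2191 → Sep 25, 2192: 366 days (Feb 29, 2192 is in that span).
Sep 25, 2192 → Sep 25, 2193: 365 days.
Sep 25, 2193 → Sep 25, 2194: 365 days.
Sep 25, 2194 → Oct 25, 2194: 30 days (September has 30).
Oct 25, 2194 → Nov 25, 2194: 31 days (October has 31).
Nov 25, 2194 → Dec 25, 2194: 30 days (November has 30).
Dec 25, 2194 → Jan 25, 2195: 31 days (December has 31).
Jan 25, 2195 → Feb 25, 2195: 31 days (January has 31).
Feb 25, 2195 → Mar 25, 2195: 28 days (February has 28).
Mar 25, 2195 → Apr 25, 2195: 31 days (March has 31).
Apr 25, 2195 → May 25, 2195: 30 days (April has 30).
May 25, 2195 → Jun 25, 2195: 31 days (May has 31).
Jun 25, 2195 → Jul 25, 2195: 30 days (June has 30).
Jul 25, 2195 → Aug 25, 2195: 31 days (July has 31).
Aug 25, 2195 → Sep 25, 2195: 31 days (August has 31).
Sep 25, 2195 → Oct 6, 2195: 11 days.
Total: 4028 days.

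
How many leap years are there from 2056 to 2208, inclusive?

Multiples of 4 in [2056,2208]: 39.
Of those, multiples of 100: 2 (not leap unless ÷400).
Multiples of 400: 0.
Leap years = 39 − 2 + 0 = 37.

37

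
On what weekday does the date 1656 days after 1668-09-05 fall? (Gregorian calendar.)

Sunday

First find the weekday of Sep 5, 1668. Doomsday rule: the anchor day for the 1600s is Tuesday. For year 68: 68÷12 = 5 r 8, and 8÷4 = 2, so 5+8+2 = 15.
Tuesday + 15 ≡ Wednesday — that's 1668's doomsday.
In September the doomsday date is Sep 5.
Sep 5 is the doomsday itself: Wednesday.
1656 mod 7 = 4, so 1656 days after a Wednesday is Wednesday + 4 = Sunday.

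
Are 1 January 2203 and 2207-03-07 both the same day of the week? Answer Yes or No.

From Jan 1, 2203 to Mar 7, 2207 is 1526 days.
1526 mod 7 = 0, so they are the same weekday.
(Jan 1, 2203 is a Saturday; Mar 7, 2207 is a Saturday.)

Yes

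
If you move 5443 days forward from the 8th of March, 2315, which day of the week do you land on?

Friday

Mar 8, 2315 is a Monday.
5443 mod 7 = 4, so 5443 days after a Monday is Monday + 4 = Friday.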